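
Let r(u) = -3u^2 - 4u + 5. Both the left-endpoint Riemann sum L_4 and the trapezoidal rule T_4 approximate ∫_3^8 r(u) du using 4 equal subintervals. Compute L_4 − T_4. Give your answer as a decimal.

115.625

L_4 = -458.28125.
T_4 = -573.90625.
L_4 − T_4 = 115.625.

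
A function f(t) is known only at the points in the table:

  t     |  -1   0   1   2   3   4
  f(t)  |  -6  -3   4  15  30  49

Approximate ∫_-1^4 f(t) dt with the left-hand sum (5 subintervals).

40

Δt = 1.
Sum = 1·[(-6) + (-3) + 4 + 15 + 30] = 40.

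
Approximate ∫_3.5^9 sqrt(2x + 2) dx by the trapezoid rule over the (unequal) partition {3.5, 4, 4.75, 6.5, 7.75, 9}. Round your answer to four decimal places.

Subinterval widths: 0.5, 0.75, 1.75, 1.25, 1.25.
f(3.5) ≈ 3.0000, f(4) ≈ 3.1623, f(4.75) ≈ 3.3912, f(6.5) ≈ 3.8730, f(7.75) ≈ 4.1833, f(9) ≈ 4.4721.
On each subinterval the trapezoid contributes (Δx_i/2)·[f(x_{i-1}) + f(x_i)].
Sum ≈ 20.7991.

20.7991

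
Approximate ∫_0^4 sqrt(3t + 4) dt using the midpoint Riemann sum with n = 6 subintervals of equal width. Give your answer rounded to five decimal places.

Δt = (4 − 0)/6 = 2/3.
Midpoints: 1/3, 1, 5/3, 7/3, 3, 11/3.
f(1/3) ≈ 2.23607, f(1) ≈ 2.64575, f(5/3) ≈ 3.00000, f(7/3) ≈ 3.31662, f(3) ≈ 3.60555, f(11/3) ≈ 3.87298.
Sum = Δt · [f(1/3) + f(1) + f(5/3) + ...].
Sum ≈ 12.45132.

12.45132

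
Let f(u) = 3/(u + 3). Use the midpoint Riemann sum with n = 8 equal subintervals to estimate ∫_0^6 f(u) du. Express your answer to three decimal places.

3.289

Δu = (6 − 0)/8 = 0.75.
Midpoints: 0.375, 1.125, 1.875, 2.625, 3.375, 4.125, 4.875, 5.625.
f(0.375) = 8/9, f(1.125) = 8/11, f(1.875) = 8/13, f(2.625) = 8/15, f(3.375) = 8/17, f(4.125) = 8/19, f(4.875) = 8/21, f(5.625) = 8/23.
Sum = Δu · [f(0.375) + f(1.125) + f(1.875) + ...].
Sum ≈ 3.289.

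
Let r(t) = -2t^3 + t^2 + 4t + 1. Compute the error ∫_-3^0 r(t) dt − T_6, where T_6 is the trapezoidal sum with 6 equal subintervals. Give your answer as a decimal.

-1.25

Exact integral: ∫_-3^0 r(t) dt = 34.5.
T_6 = 35.75.
Error = 34.5 − 35.75 = -1.25.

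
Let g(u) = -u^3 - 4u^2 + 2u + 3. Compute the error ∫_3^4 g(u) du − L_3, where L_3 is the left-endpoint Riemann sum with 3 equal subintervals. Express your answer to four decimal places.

-10.2315

Exact integral: ∫_3^4 g(u) du ≈ -83.083333.
L_3 ≈ -72.851852.
Error ≈ -83.083333 − (-72.851852) ≈ -10.2315.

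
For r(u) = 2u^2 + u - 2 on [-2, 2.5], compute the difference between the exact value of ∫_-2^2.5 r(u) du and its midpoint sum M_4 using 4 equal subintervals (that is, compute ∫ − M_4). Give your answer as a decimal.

0.94921875

Exact integral: ∫_-2^2.5 r(u) du = 7.875.
M_4 = 6.92578125.
Error = 7.875 − 6.92578125 = 0.94921875.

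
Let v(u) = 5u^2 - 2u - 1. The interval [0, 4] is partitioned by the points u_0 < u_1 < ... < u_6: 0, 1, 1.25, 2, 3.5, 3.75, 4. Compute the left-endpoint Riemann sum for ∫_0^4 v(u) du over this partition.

54

Subinterval widths: 1, 0.25, 0.75, 1.5, 0.25, 0.25.
Left endpoints: 0, 1, 1.25, 2, 3.5, 3.75.
v(0) = -1, v(1) = 2, v(1.25) = 4.3125, v(2) = 15, v(3.5) = 53.25, v(3.75) = 61.8125.
Sum = Σ Δu_i · v(u_i).
Sum = 54.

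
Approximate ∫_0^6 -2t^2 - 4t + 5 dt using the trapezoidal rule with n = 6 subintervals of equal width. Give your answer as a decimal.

-188

Δt = (6 − 0)/6 = 1.
f(0) = 5, f(1) = -1, f(2) = -11, f(3) = -25, f(4) = -43, f(5) = -65, f(6) = -91.
T_6 = (Δt/2)·[f(t_0) + 2f(t_1) + ... + 2f(t_{5}) + f(t_6)].
Sum = -188.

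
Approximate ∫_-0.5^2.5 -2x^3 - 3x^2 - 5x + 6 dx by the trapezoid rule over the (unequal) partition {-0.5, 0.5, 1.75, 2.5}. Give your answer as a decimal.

-37.03125

Subinterval widths: 1, 1.25, 0.75.
f(-0.5) = 8, f(0.5) = 2.5, f(1.75) = -22.65625, f(2.5) = -56.5.
On each subinterval the trapezoid contributes (Δx_i/2)·[f(x_{i-1}) + f(x_i)].
Sum = -37.03125.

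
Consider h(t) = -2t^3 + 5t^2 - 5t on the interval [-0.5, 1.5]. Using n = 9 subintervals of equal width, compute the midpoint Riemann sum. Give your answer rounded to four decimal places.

-1.6831

Δt = (1.5 − (-0.5))/9 = 2/9.
Midpoints: -7/18, -1/6, 1/18, 5/18, 0.5, 13/18, 17/18, 7/6, 25/18.
h(-7/18) = 4109/1458, h(-1/6) = 53/54, h(1/18) = -383/1458, h(5/18) = -1525/1458, h(0.5) = -1.5, h(13/18) = -2561/1458, h(17/18) = -2839/1458, h(7/6) = -119/54, h(25/18) = -3875/1458.
Sum = Δt · [h(-7/18) + h(-1/6) + h(1/18) + ...].
Sum ≈ -1.6831.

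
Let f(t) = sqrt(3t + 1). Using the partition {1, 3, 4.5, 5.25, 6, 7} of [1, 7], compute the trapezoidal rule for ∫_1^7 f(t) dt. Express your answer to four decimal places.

Subinterval widths: 2, 1.5, 0.75, 0.75, 1.
f(1) ≈ 2.0000, f(3) ≈ 3.1623, f(4.5) ≈ 3.8079, f(5.25) ≈ 4.0927, f(6) ≈ 4.3589, f(7) ≈ 4.6904.
On each subinterval the trapezoid contributes (Δt_i/2)·[f(t_{i-1}) + f(t_i)].
Sum ≈ 21.0466.

21.0466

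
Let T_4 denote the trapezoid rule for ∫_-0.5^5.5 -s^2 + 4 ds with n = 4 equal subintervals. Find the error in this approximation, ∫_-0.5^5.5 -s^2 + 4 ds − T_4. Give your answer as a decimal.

Exact integral: ∫_-0.5^5.5 f(s) ds = -31.5.
T_4 = -33.75.
Error = -31.5 − (-33.75) = 2.25.

2.25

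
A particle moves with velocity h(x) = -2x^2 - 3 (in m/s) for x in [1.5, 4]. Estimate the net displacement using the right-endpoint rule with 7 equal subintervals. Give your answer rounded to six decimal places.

-52.933673

Δx = (4 − 1.5)/7 = 5/14.
Right endpoints: 13/7, 31/14, 18/7, 41/14, 23/7, 51/14, 4.
h(13/7) = -485/49, h(31/14) = -1255/98, h(18/7) = -795/49, h(41/14) = -1975/98, h(23/7) = -1205/49, h(51/14) = -2895/98, h(4) = -35.
Sum = Δx · [h(13/7) + h(31/14) + h(18/7) + ...].
Sum ≈ -52.933673.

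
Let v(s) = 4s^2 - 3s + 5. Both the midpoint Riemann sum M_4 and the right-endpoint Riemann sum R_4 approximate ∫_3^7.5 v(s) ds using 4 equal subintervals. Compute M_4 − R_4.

M_4 = 476.2265625.
R_4 = 580.640625.
M_4 − R_4 = -104.4140625.

-104.4140625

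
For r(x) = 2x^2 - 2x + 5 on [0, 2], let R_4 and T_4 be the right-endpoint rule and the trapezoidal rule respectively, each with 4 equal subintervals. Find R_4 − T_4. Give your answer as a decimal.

R_4 = 12.5.
T_4 = 11.5.
R_4 − T_4 = 1.

1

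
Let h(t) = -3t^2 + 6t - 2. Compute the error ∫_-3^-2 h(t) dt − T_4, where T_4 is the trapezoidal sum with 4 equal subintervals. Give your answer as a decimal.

Exact integral: ∫_-3^-2 h(t) dt = -36.
T_4 = -36.03125.
Error = -36 − (-36.03125) = 0.03125.

0.03125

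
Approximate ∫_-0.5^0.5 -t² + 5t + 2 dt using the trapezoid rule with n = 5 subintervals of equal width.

1.91

Δt = (0.5 − (-0.5))/5 = 0.2.
f(-0.5) = -0.75, f(-0.3) = 0.41, f(-0.1) = 1.49, f(0.1) = 2.49, f(0.3) = 3.41, f(0.5) = 4.25.
T_5 = (Δt/2)·[f(t_0) + 2f(t_1) + ... + 2f(t_{4}) + f(t_5)].
Sum = 1.91.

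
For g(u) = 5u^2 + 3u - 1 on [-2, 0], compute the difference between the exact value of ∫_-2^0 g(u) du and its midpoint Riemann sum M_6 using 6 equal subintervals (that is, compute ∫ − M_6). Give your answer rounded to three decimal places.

0.093

Exact integral: ∫_-2^0 g(u) du ≈ 5.33333.
M_6 ≈ 5.24074.
Error ≈ 5.33333 − 5.24074 ≈ 0.093.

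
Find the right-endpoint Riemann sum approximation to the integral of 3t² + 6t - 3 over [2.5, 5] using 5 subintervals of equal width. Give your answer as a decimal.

Δt = (5 − 2.5)/5 = 0.5.
Right endpoints: 3, 3.5, 4, 4.5, 5.
f(3) = 42, f(3.5) = 54.75, f(4) = 69, f(4.5) = 84.75, f(5) = 102.
Sum = Δt · [f(3) + f(3.5) + f(4) + f(4.5) + f(5)].
Sum = 176.25.

176.25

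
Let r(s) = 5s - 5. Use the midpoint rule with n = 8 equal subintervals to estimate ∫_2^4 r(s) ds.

Δs = (4 − 2)/8 = 0.25.
Midpoints: 2.125, 2.375, 2.625, 2.875, 3.125, 3.375, 3.625, 3.875.
r(2.125) = 5.625, r(2.375) = 6.875, r(2.625) = 8.125, r(2.875) = 9.375, r(3.125) = 10.625, r(3.375) = 11.875, r(3.625) = 13.125, r(3.875) = 14.375.
Sum = Δs · [r(2.125) + r(2.375) + r(2.625) + ...].
Sum = 20.

20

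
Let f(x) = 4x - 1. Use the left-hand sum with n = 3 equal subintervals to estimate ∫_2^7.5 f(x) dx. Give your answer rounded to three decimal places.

78.833

Δx = (7.5 − 2)/3 = 11/6.
Left endpoints: 2, 23/6, 17/3.
f(2) = 7, f(23/6) = 43/3, f(17/3) = 65/3.
Sum = Δx · [f(2) + f(23/6) + f(17/3)].
Sum ≈ 78.833.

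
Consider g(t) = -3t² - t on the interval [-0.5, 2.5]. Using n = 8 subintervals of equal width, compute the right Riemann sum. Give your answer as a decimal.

-22.8984375

Δt = (2.5 − (-0.5))/8 = 0.375.
Right endpoints: -0.125, 0.25, 0.625, 1, 1.375, 1.75, 2.125, 2.5.
g(-0.125) = 0.078125, g(0.25) = -0.4375, g(0.625) = -1.796875, g(1) = -4, g(1.375) = -7.046875, g(1.75) = -10.9375, g(2.125) = -15.671875, g(2.5) = -21.25.
Sum = Δt · [g(-0.125) + g(0.25) + g(0.625) + ...].
Sum = -22.8984375.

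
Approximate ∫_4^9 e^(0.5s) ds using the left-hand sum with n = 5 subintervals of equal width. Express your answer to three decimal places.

127.371

Δs = (9 − 4)/5 = 1.
Left endpoints: 4, 5, 6, 7, 8.
f(4) ≈ 7.389, f(5) ≈ 12.182, f(6) ≈ 20.086, f(7) ≈ 33.115, f(8) ≈ 54.598.
Sum = Δs · [f(4) + f(5) + f(6) + f(7) + f(8)].
Sum ≈ 127.371.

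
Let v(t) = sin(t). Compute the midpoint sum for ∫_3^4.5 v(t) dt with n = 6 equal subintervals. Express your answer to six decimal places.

Δt = (4.5 − 3)/6 = 0.25.
Midpoints: 3.125, 3.375, 3.625, 3.875, 4.125, 4.375.
v(3.125) ≈ 0.016592, v(3.375) ≈ -0.231294, v(3.625) ≈ -0.464799, v(3.875) ≈ -0.669405, v(4.125) ≈ -0.832391, v(4.375) ≈ -0.943622.
Sum = Δt · [v(3.125) + v(3.375) + v(3.625) + ...].
Sum ≈ -0.781230.

-0.781230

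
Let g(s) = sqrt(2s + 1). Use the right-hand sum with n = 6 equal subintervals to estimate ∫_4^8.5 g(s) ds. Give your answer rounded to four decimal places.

16.9173

Δs = (8.5 − 4)/6 = 0.75.
Right endpoints: 4.75, 5.5, 6.25, 7, 7.75, 8.5.
g(4.75) ≈ 3.2404, g(5.5) ≈ 3.4641, g(6.25) ≈ 3.6742, g(7) ≈ 3.8730, g(7.75) ≈ 4.0620, g(8.5) ≈ 4.2426.
Sum = Δs · [g(4.75) + g(5.5) + g(6.25) + ...].
Sum ≈ 16.9173.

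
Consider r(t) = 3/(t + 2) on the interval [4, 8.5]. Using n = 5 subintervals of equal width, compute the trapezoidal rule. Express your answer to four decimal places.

Δt = (8.5 − 4)/5 = 0.9.
r(4) = 0.5, r(4.9) = 10/23, r(5.8) = 5/13, r(6.7) = 10/29, r(7.6) = 0.3125, r(8.5) = 2/7.
T_5 = (Δt/2)·[r(t_0) + 2r(t_1) + ... + 2r(t_{4}) + r(t_5)].
Sum ≈ 1.6826.

1.6826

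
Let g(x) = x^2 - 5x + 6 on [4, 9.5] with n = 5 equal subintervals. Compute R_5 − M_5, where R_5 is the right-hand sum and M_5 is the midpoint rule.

R_5 = 138.655.
M_5 = 111.27875.
R_5 − M_5 = 27.37625.

27.37625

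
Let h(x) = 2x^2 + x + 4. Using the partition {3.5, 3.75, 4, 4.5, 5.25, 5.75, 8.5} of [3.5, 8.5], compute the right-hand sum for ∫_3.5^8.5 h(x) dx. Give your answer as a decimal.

561.4375

Subinterval widths: 0.25, 0.25, 0.5, 0.75, 0.5, 2.75.
Right endpoints: 3.75, 4, 4.5, 5.25, 5.75, 8.5.
h(3.75) = 35.875, h(4) = 40, h(4.5) = 49, h(5.25) = 64.375, h(5.75) = 75.875, h(8.5) = 157.
Sum = Σ Δx_i · h(x_i).
Sum = 561.4375.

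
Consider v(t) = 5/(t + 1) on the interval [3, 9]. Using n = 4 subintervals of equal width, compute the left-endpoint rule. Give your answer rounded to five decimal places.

5.19242

Δt = (9 − 3)/4 = 1.5.
Left endpoints: 3, 4.5, 6, 7.5.
v(3) = 1.25, v(4.5) = 10/11, v(6) = 5/7, v(7.5) = 10/17.
Sum = Δt · [v(3) + v(4.5) + v(6) + v(7.5)].
Sum ≈ 5.19242.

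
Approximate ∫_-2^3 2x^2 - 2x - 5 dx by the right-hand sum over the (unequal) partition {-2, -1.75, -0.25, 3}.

Subinterval widths: 0.25, 1.5, 3.25.
Right endpoints: -1.75, -0.25, 3.
f(-1.75) = 4.625, f(-0.25) = -4.375, f(3) = 7.
Sum = Σ Δx_i · f(x_i).
Sum = 17.34375.

17.34375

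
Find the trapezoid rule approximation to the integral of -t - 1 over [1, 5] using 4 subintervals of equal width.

-16

Δt = (5 − 1)/4 = 1.
f(1) = -2, f(2) = -3, f(3) = -4, f(4) = -5, f(5) = -6.
T_4 = (Δt/2)·[f(t_0) + 2f(t_1) + 2f(t_2) + 2f(t_3) + f(t_4)].
Sum = -16.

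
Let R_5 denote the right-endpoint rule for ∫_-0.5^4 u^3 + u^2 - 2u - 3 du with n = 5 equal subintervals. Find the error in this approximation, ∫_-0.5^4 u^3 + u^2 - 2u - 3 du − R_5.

-35.690625

Exact integral: ∫_-0.5^4 f(u) du = 56.109375.
R_5 = 91.8.
Error = 56.109375 − 91.8 = -35.690625.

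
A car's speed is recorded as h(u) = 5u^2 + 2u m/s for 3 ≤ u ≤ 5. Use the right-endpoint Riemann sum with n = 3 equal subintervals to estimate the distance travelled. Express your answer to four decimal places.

Δu = (5 − 3)/3 = 2/3.
Right endpoints: 11/3, 13/3, 5.
h(11/3) = 671/9, h(13/3) = 923/9, h(5) = 135.
Sum = Δu · [h(11/3) + h(13/3) + h(5)].
Sum ≈ 208.0741.

208.0741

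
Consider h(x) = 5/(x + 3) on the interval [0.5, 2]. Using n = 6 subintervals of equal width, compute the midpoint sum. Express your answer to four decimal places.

Δx = (2 − 0.5)/6 = 0.25.
Midpoints: 0.625, 0.875, 1.125, 1.375, 1.625, 1.875.
h(0.625) = 40/29, h(0.875) = 40/31, h(1.125) = 40/33, h(1.375) = 8/7, h(1.625) = 40/37, h(1.875) = 40/39.
Sum = Δx · [h(0.625) + h(0.875) + h(1.125) + ...].
Sum ≈ 1.7828.

1.7828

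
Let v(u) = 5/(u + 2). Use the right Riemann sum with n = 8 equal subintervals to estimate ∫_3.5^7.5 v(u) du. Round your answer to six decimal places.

2.639312

Δu = (7.5 − 3.5)/8 = 0.5.
Right endpoints: 4, 4.5, 5, 5.5, 6, 6.5, 7, 7.5.
v(4) = 5/6, v(4.5) = 10/13, v(5) = 5/7, v(5.5) = 2/3, v(6) = 0.625, v(6.5) = 10/17, v(7) = 5/9, v(7.5) = 10/19.
Sum = Δu · [v(4) + v(4.5) + v(5) + ...].
Sum ≈ 2.639312.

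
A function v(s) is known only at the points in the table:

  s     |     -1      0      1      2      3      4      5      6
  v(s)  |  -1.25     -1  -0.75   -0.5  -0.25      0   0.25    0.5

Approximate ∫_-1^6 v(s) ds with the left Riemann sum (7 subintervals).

Δs = 1.
Sum = 1·[(-1.25) + (-1) + (-0.75) + (-0.5) + (-0.25) + 0 + 0.25] = -3.5.

-3.5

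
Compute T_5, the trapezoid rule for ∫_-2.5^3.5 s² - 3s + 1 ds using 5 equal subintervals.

Δs = (3.5 − (-2.5))/5 = 1.2.
f(-2.5) = 14.75, f(-1.3) = 6.59, f(-0.1) = 1.31, f(1.1) = -1.09, f(2.3) = -0.61, f(3.5) = 2.75.
T_5 = (Δs/2)·[f(s_0) + 2f(s_1) + ... + 2f(s_{4}) + f(s_5)].
Sum = 17.94.

17.94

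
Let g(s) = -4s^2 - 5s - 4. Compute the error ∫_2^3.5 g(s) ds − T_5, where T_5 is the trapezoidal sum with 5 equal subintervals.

Exact integral: ∫_2^3.5 g(s) ds = -73.125.
T_5 = -73.215.
Error = -73.125 − (-73.215) = 0.09.

0.09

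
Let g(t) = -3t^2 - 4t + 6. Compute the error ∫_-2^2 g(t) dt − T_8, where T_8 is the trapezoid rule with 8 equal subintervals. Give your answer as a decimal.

0.5

Exact integral: ∫_-2^2 g(t) dt = 8.
T_8 = 7.5.
Error = 8 − 7.5 = 0.5.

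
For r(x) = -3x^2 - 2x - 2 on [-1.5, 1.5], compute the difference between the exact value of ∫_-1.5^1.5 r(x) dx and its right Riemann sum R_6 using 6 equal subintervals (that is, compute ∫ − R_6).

Exact integral: ∫_-1.5^1.5 r(x) dx = -12.75.
R_6 = -14.625.
Error = -12.75 − (-14.625) = 1.875.

1.875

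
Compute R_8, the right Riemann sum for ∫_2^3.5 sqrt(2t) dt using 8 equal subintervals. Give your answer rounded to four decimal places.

Δt = (3.5 − 2)/8 = 0.1875.
Right endpoints: 2.1875, 2.375, 2.5625, 2.75, 2.9375, 3.125, 3.3125, 3.5.
f(2.1875) ≈ 2.0917, f(2.375) ≈ 2.1794, f(2.5625) ≈ 2.2638, f(2.75) ≈ 2.3452, f(2.9375) ≈ 2.4238, f(3.125) ≈ 2.5000, f(3.3125) ≈ 2.5739, f(3.5) ≈ 2.6458.
Sum = Δt · [f(2.1875) + f(2.375) + f(2.5625) + ...].
Sum ≈ 3.5669.

3.5669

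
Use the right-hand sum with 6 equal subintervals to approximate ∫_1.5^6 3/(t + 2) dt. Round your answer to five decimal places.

2.30846

Δt = (6 − 1.5)/6 = 0.75.
Right endpoints: 2.25, 3, 3.75, 4.5, 5.25, 6.
f(2.25) = 12/17, f(3) = 0.6, f(3.75) = 12/23, f(4.5) = 6/13, f(5.25) = 12/29, f(6) = 0.375.
Sum = Δt · [f(2.25) + f(3) + f(3.75) + ...].
Sum ≈ 2.30846.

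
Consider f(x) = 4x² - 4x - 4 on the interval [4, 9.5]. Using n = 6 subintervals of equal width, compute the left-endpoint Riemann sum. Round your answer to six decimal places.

764.372685

Δx = (9.5 − 4)/6 = 11/12.
Left endpoints: 4, 59/12, 35/6, 6.75, 23/3, 103/12.
f(4) = 44, f(59/12) = 2629/36, f(35/6) = 979/9, f(6.75) = 151.25, f(23/3) = 1804/9, f(103/12) = 9229/36.
Sum = Δx · [f(4) + f(59/12) + f(35/6) + ...].
Sum ≈ 764.372685.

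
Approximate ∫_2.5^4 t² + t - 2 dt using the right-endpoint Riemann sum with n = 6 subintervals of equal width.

Δt = (4 − 2.5)/6 = 0.25.
Right endpoints: 2.75, 3, 3.25, 3.5, 3.75, 4.
f(2.75) = 8.3125, f(3) = 10, f(3.25) = 11.8125, f(3.5) = 13.75, f(3.75) = 15.8125, f(4) = 18.
Sum = Δt · [f(2.75) + f(3) + f(3.25) + ...].
Sum = 19.421875.

19.421875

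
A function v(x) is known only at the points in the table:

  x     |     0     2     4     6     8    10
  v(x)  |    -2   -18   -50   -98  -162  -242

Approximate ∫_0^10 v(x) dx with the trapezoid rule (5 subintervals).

-900

Δx = 2.
T_5 = (2/2)·[(-2) + 2·(-18) + 2·(-50) + 2·(-98) + 2·(-162) + (-242)] = -900.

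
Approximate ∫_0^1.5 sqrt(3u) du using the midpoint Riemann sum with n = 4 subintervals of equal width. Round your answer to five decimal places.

Δu = (1.5 − 0)/4 = 0.375.
Midpoints: 0.1875, 0.5625, 0.9375, 1.3125.
f(0.1875) ≈ 0.75000, f(0.5625) ≈ 1.29904, f(0.9375) ≈ 1.67705, f(1.3125) ≈ 1.98431.
Sum = Δu · [f(0.1875) + f(0.5625) + f(0.9375) + f(1.3125)].
Sum ≈ 2.14140.

2.14140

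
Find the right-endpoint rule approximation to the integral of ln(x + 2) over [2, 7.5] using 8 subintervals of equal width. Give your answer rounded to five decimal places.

10.63375

Δx = (7.5 − 2)/8 = 0.6875.
Right endpoints: 2.6875, 3.375, 4.0625, 4.75, 5.4375, 6.125, 6.8125, 7.5.
f(2.6875) ≈ 1.54490, f(3.375) ≈ 1.68176, f(4.0625) ≈ 1.80212, f(4.75) ≈ 1.90954, f(5.4375) ≈ 2.00653, f(6.125) ≈ 2.09495, f(6.8125) ≈ 2.17617, f(7.5) ≈ 2.25129.
Sum = Δx · [f(2.6875) + f(3.375) + f(4.0625) + ...].
Sum ≈ 10.63375.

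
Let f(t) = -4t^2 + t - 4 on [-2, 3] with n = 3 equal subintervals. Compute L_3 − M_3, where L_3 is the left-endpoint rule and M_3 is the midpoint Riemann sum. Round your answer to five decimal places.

-1.38889

L_3 ≈ -60.9259259.
M_3 ≈ -59.5370370.
L_3 − M_3 ≈ -1.38889.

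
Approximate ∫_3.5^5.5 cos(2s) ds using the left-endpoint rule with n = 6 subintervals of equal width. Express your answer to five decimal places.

-0.67266

Δs = (5.5 − 3.5)/6 = 1/3.
Left endpoints: 3.5, 23/6, 25/6, 4.5, 29/6, 31/6.
f(3.5) ≈ 0.75390, f(23/6) ≈ 0.18622, f(25/6) ≈ -0.46120, f(4.5) ≈ -0.91113, f(29/6) ≈ -0.97089, f(31/6) ≈ -0.61489.
Sum = Δs · [f(3.5) + f(23/6) + f(25/6) + ...].
Sum ≈ -0.67266.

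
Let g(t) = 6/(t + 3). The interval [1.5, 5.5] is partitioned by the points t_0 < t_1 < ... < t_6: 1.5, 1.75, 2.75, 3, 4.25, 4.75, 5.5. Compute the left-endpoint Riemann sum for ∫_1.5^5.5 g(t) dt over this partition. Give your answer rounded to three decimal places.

Subinterval widths: 0.25, 1, 0.25, 1.25, 0.5, 0.75.
Left endpoints: 1.5, 1.75, 2.75, 3, 4.25, 4.75.
g(1.5) = 4/3, g(1.75) = 24/19, g(2.75) = 24/23, g(3) = 1, g(4.25) = 24/29, g(4.75) = 24/31.
Sum = Σ Δt_i · g(t_i).
Sum ≈ 4.102.

4.102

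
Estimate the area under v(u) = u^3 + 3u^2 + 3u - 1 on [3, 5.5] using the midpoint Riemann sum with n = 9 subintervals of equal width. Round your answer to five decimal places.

Δu = (5.5 − 3)/9 = 5/18.
Midpoints: 113/36, 41/12, 133/36, 143/36, 4.25, 163/36, 173/36, 61/12, 193/36.
v(113/36) = 3214637/46656, v(41/12) = 145421/1728, v(133/36) = 4733497/46656, v(143/36) = 5642027/46656, v(4.25) = 142.703125, v(163/36) = 7787287/46656, v(173/36) = 9036017/46656, v(61/12) = 385561/1728, v(193/36) = 11915677/46656.
Sum = Δu · [v(113/36) + v(41/12) + v(133/36) + ...].
Sum ≈ 377.01244.

377.01244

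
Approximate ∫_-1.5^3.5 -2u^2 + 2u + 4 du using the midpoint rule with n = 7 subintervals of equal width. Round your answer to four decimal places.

Δu = (3.5 − (-1.5))/7 = 5/7.
Midpoints: -8/7, -3/7, 2/7, 1, 12/7, 17/7, 22/7.
f(-8/7) = -44/49, f(-3/7) = 136/49, f(2/7) = 216/49, f(1) = 4, f(12/7) = 76/49, f(17/7) = -144/49, f(22/7) = -464/49.
Sum = Δu · [f(-8/7) + f(-3/7) + f(2/7) + ...].
Sum ≈ -0.4082.

-0.4082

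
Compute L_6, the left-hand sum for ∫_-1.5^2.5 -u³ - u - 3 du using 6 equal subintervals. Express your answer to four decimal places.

-15.2778

Δu = (2.5 − (-1.5))/6 = 2/3.
Left endpoints: -1.5, -5/6, -1/6, 0.5, 7/6, 11/6.
f(-1.5) = 1.875, f(-5/6) = -343/216, f(-1/6) = -611/216, f(0.5) = -3.625, f(7/6) = -1243/216, f(11/6) = -2375/216.
Sum = Δu · [f(-1.5) + f(-5/6) + f(-1/6) + ...].
Sum ≈ -15.2778.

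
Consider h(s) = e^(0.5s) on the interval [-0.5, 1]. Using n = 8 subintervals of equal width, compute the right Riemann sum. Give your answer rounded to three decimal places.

Δs = (1 − (-0.5))/8 = 0.1875.
Right endpoints: -0.3125, -0.125, 0.0625, 0.25, 0.4375, 0.625, 0.8125, 1.
h(-0.3125) ≈ 0.855, h(-0.125) ≈ 0.939, h(0.0625) ≈ 1.032, h(0.25) ≈ 1.133, h(0.4375) ≈ 1.245, h(0.625) ≈ 1.367, h(0.8125) ≈ 1.501, h(1) ≈ 1.649.
Sum = Δs · [h(-0.3125) + h(-0.125) + h(0.0625) + ...].
Sum ≈ 1.823.

1.823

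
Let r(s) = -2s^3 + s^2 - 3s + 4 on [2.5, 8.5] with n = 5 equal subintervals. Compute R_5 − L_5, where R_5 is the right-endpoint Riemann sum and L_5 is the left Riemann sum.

-1378.8

R_5 = -3201.48.
L_5 = -1822.68.
R_5 − L_5 = -1378.8.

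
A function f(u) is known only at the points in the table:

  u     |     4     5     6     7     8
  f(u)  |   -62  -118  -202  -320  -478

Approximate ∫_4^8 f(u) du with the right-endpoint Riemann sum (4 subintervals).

Δu = 1.
Sum = 1·[(-118) + (-202) + (-320) + (-478)] = -1118.

-1118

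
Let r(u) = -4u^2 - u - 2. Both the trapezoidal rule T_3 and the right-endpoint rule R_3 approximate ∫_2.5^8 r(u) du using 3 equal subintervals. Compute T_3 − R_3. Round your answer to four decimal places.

216.7917

T_3 ≈ -714.032407.
R_3 ≈ -930.824074.
T_3 − R_3 ≈ 216.7917.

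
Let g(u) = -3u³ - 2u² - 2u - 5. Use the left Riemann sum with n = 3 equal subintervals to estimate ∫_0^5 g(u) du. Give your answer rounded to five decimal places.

Δu = (5 − 0)/3 = 5/3.
Left endpoints: 0, 5/3, 10/3.
g(0) = -5, g(5/3) = -250/9, g(10/3) = -145.
Sum = Δu · [g(0) + g(5/3) + g(10/3)].
Sum ≈ -296.29630.

-296.29630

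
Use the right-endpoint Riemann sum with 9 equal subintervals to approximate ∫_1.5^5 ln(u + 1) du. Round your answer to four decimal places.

Δu = (5 − 1.5)/9 = 7/18.
Right endpoints: 17/9, 41/18, 8/3, 55/18, 31/9, 23/6, 38/9, 83/18, 5.
f(17/9) ≈ 1.0609, f(41/18) ≈ 1.1872, f(8/3) ≈ 1.2993, f(55/18) ≈ 1.4001, f(31/9) ≈ 1.4917, f(23/6) ≈ 1.5755, f(38/9) ≈ 1.6529, f(83/18) ≈ 1.7247, f(5) ≈ 1.7918.
Sum = Δu · [f(17/9) + f(41/18) + f(8/3) + ...].
Sum ≈ 5.1271.

5.1271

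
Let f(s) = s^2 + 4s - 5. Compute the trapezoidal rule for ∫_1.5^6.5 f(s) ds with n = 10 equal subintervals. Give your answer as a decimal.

Δs = (6.5 − 1.5)/10 = 0.5.
f(1.5) = 3.25, f(2) = 7, f(2.5) = 11.25, f(3) = 16, f(3.5) = 21.25, f(4) = 27, f(4.5) = 33.25, f(5) = 40, f(5.5) = 47.25, f(6) = 55, f(6.5) = 63.25.
T_10 = (Δs/2)·[f(s_0) + 2f(s_1) + ... + 2f(s_{9}) + f(s_10)].
Sum = 145.625.

145.625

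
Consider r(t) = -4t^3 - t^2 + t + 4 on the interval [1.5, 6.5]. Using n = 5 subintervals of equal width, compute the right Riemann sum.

-2431.25

Δt = (6.5 − 1.5)/5 = 1.
Right endpoints: 2.5, 3.5, 4.5, 5.5, 6.5.
r(2.5) = -62.25, r(3.5) = -176.25, r(4.5) = -376.25, r(5.5) = -686.25, r(6.5) = -1130.25.
Sum = Δt · [r(2.5) + r(3.5) + r(4.5) + r(5.5) + r(6.5)].
Sum = -2431.25.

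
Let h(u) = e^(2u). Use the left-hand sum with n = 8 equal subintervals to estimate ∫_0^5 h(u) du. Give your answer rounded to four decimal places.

5527.7190

Δu = (5 − 0)/8 = 0.625.
Left endpoints: 0, 0.625, 1.25, 1.875, 2.5, 3.125, 3.75, 4.375.
h(0) ≈ 1.0000, h(0.625) ≈ 3.4903, h(1.25) ≈ 12.1825, h(1.875) ≈ 42.5211, h(2.5) ≈ 148.4132, h(3.125) ≈ 518.0128, h(3.75) ≈ 1808.0424, h(4.375) ≈ 6310.6881.
Sum = Δu · [h(0) + h(0.625) + h(1.25) + ...].
Sum ≈ 5527.7190.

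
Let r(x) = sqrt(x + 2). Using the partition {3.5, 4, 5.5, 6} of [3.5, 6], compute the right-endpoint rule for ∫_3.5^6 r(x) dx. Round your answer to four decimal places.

Subinterval widths: 0.5, 1.5, 0.5.
Right endpoints: 4, 5.5, 6.
r(4) ≈ 2.4495, r(5.5) ≈ 2.7386, r(6) ≈ 2.8284.
Sum = Σ Δx_i · r(x_i).
Sum ≈ 6.7469.

6.7469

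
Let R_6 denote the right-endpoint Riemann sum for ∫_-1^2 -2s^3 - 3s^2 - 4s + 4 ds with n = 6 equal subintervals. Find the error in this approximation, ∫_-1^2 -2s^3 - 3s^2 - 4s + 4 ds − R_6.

10.5

Exact integral: ∫_-1^2 f(s) ds = -10.5.
R_6 = -21.
Error = -10.5 − (-21) = 10.5.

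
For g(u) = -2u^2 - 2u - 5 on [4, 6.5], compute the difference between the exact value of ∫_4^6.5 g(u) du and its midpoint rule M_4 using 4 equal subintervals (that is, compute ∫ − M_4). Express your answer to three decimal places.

Exact integral: ∫_4^6.5 g(u) du ≈ -179.16667.
M_4 = -179.00390625.
Error ≈ -179.16667 − (-179.00390625) ≈ -0.163.

-0.163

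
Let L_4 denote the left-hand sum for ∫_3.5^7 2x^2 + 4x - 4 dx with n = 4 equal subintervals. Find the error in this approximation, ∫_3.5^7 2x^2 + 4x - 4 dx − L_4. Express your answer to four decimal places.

37.3880

Exact integral: ∫_3.5^7 f(x) dx ≈ 259.583333.
L_4 = 222.1953125.
Error ≈ 259.583333 − 222.1953125 ≈ 37.3880.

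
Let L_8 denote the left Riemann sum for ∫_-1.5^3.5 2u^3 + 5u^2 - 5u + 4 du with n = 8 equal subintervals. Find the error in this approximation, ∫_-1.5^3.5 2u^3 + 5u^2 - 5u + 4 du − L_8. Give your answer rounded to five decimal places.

33.13802

Exact integral: ∫_-1.5^3.5 f(u) du ≈ 144.5833333.
L_8 = 111.4453125.
Error ≈ 144.5833333 − 111.4453125 ≈ 33.13802.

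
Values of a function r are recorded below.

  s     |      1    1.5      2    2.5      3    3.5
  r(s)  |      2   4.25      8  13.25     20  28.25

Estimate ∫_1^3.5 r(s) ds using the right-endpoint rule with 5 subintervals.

Δs = 0.5.
Sum = 0.5·[4.25 + 8 + 13.25 + 20 + 28.25] = 36.875.

36.875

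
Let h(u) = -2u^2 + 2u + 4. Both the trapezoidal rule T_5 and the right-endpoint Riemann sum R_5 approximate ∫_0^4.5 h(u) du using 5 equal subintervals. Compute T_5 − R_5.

T_5 = -23.715.
R_5 = -37.89.
T_5 − R_5 = 14.175.

14.175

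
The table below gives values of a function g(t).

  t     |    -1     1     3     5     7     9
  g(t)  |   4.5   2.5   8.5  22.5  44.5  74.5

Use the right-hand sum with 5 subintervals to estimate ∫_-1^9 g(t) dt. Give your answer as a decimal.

Δt = 2.
Sum = 2·[2.5 + 8.5 + 22.5 + 44.5 + 74.5] = 305.

305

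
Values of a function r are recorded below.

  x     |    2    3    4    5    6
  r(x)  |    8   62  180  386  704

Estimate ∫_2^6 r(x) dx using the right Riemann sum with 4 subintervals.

Δx = 1.
Sum = 1·[62 + 180 + 386 + 704] = 1332.

1332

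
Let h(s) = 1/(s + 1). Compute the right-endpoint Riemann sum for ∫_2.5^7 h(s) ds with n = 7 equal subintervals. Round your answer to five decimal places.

Δs = (7 − 2.5)/7 = 9/14.
Right endpoints: 22/7, 53/14, 31/7, 71/14, 40/7, 89/14, 7.
h(22/7) = 7/29, h(53/14) = 14/67, h(31/7) = 7/38, h(71/14) = 14/85, h(40/7) = 7/47, h(89/14) = 14/103, h(7) = 0.125.
Sum = Δs · [h(22/7) + h(53/14) + h(31/7) + ...].
Sum ≈ 0.77728.

0.77728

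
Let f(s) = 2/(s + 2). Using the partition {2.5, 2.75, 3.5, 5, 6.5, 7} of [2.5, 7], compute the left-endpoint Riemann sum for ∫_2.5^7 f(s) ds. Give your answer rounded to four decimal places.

1.5186

Subinterval widths: 0.25, 0.75, 1.5, 1.5, 0.5.
Left endpoints: 2.5, 2.75, 3.5, 5, 6.5.
f(2.5) = 4/9, f(2.75) = 8/19, f(3.5) = 4/11, f(5) = 2/7, f(6.5) = 4/17.
Sum = Σ Δs_i · f(s_i).
Sum ≈ 1.5186.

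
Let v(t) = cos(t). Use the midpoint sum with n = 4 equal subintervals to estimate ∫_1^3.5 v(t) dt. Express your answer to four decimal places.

Δt = (3.5 − 1)/4 = 0.625.
Midpoints: 1.3125, 1.9375, 2.5625, 3.1875.
v(1.3125) ≈ 0.2554, v(1.9375) ≈ -0.3585, v(2.5625) ≈ -0.8370, v(3.1875) ≈ -0.9989.
Sum = Δt · [v(1.3125) + v(1.9375) + v(2.5625) + v(3.1875)].
Sum ≈ -1.2119.

-1.2119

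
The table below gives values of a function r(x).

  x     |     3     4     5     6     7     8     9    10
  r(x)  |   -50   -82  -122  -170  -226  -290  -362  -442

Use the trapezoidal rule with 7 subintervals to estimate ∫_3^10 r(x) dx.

Δx = 1.
T_7 = (1/2)·[(-50) + 2·(-82) + 2·(-122) + 2·(-170) + 2·(-226) + 2·(-290) + 2·(-362) + (-442)] = -1498.

-1498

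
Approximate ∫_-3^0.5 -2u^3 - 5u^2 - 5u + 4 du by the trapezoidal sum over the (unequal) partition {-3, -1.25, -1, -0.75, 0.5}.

Subinterval widths: 1.75, 0.25, 0.25, 1.25.
f(-3) = 28, f(-1.25) = 6.34375, f(-1) = 6, f(-0.75) = 5.78125, f(0.5) = 0.
On each subinterval the trapezoid contributes (Δu_i/2)·[f(u_{i-1}) + f(u_i)].
Sum = 36.6796875.

36.6796875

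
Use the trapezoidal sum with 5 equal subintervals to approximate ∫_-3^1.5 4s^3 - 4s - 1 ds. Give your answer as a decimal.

-72.405

Δs = (1.5 − (-3))/5 = 0.9.
f(-3) = -97, f(-2.1) = -29.644, f(-1.2) = -3.112, f(-0.3) = 0.092, f(0.6) = -2.536, f(1.5) = 6.5.
T_5 = (Δs/2)·[f(s_0) + 2f(s_1) + ... + 2f(s_{4}) + f(s_5)].
Sum = -72.405.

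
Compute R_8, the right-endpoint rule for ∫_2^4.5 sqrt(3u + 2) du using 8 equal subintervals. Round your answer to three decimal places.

Δu = (4.5 − 2)/8 = 0.3125.
Right endpoints: 2.3125, 2.625, 2.9375, 3.25, 3.5625, 3.875, 4.1875, 4.5.
f(2.3125) ≈ 2.990, f(2.625) ≈ 3.142, f(2.9375) ≈ 3.288, f(3.25) ≈ 3.428, f(3.5625) ≈ 3.562, f(3.875) ≈ 3.691, f(4.1875) ≈ 3.816, f(4.5) ≈ 3.937.
Sum = Δu · [f(2.3125) + f(2.625) + f(2.9375) + ...].
Sum ≈ 8.704.

8.704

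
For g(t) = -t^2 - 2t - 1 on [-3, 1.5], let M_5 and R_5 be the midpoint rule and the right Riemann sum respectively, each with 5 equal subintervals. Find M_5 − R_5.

1.92375

M_5 = -7.57125.
R_5 = -9.495.
M_5 − R_5 = 1.92375.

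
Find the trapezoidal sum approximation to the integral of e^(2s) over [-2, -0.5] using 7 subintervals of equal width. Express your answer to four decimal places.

0.1774

Δs = (-0.5 − (-2))/7 = 3/14.
f(-2) ≈ 0.0183, f(-25/14) ≈ 0.0281, f(-11/7) ≈ 0.0432, f(-19/14) ≈ 0.0663, f(-8/7) ≈ 0.1017, f(-13/14) ≈ 0.1561, f(-5/7) ≈ 0.2397, f(-0.5) ≈ 0.3679.
T_7 = (Δs/2)·[f(s_0) + 2f(s_1) + ... + 2f(s_{6}) + f(s_7)].
Sum ≈ 0.1774.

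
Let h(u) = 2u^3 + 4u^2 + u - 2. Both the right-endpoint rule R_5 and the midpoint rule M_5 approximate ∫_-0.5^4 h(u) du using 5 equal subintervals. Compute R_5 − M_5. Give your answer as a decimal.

101.300625

R_5 = 309.24.
M_5 = 207.939375.
R_5 − M_5 = 101.300625.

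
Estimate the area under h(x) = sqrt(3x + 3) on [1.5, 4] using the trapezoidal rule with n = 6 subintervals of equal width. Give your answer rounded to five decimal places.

8.34327

Δx = (4 − 1.5)/6 = 5/12.
h(1.5) ≈ 2.73861, h(23/12) ≈ 2.95804, h(7/3) ≈ 3.16228, h(2.75) ≈ 3.35410, h(19/6) ≈ 3.53553, h(43/12) ≈ 3.70810, h(4) ≈ 3.87298.
T_6 = (Δx/2)·[h(x_0) + 2h(x_1) + ... + 2h(x_{5}) + h(x_6)].
Sum ≈ 8.34327.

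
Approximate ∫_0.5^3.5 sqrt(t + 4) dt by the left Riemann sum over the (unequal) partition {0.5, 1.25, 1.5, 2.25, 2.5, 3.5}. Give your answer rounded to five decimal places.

Subinterval widths: 0.75, 0.25, 0.75, 0.25, 1.
Left endpoints: 0.5, 1.25, 1.5, 2.25, 2.5.
f(0.5) ≈ 2.12132, f(1.25) ≈ 2.29129, f(1.5) ≈ 2.34521, f(2.25) ≈ 2.50000, f(2.5) ≈ 2.54951.
Sum = Σ Δt_i · f(t_i).
Sum ≈ 7.09723.

7.09723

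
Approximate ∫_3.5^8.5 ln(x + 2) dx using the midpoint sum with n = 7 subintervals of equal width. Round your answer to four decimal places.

10.3152

Δx = (8.5 − 3.5)/7 = 5/7.
Midpoints: 27/7, 32/7, 37/7, 6, 47/7, 52/7, 57/7.
f(27/7) ≈ 1.7677, f(32/7) ≈ 1.8827, f(37/7) ≈ 1.9859, f(6) ≈ 2.0794, f(47/7) ≈ 2.1650, f(52/7) ≈ 2.2437, f(57/7) ≈ 2.3168.
Sum = Δx · [f(27/7) + f(32/7) + f(37/7) + ...].
Sum ≈ 10.3152.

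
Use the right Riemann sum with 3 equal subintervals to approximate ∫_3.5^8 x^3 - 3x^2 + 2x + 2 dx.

Δx = (8 − 3.5)/3 = 1.5.
Right endpoints: 5, 6.5, 8.
f(5) = 62, f(6.5) = 162.875, f(8) = 338.
Sum = Δx · [f(5) + f(6.5) + f(8)].
Sum = 844.3125.

844.3125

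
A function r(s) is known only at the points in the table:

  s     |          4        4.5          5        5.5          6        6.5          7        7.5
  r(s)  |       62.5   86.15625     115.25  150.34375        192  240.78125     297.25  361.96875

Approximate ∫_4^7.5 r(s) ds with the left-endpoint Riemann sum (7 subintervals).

Δs = 0.5.
Sum = 0.5·[62.5 + 86.15625 + 115.25 + 150.34375 + 192 + 240.78125 + 297.25] = 572.140625.

572.140625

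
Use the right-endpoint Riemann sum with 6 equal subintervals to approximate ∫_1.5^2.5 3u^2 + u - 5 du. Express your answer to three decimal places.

Δu = (2.5 − 1.5)/6 = 1/6.
Right endpoints: 5/3, 11/6, 2, 13/6, 7/3, 2.5.
f(5/3) = 5, f(11/6) = 83/12, f(2) = 9, f(13/6) = 11.25, f(7/3) = 41/3, f(2.5) = 16.25.
Sum = Δu · [f(5/3) + f(11/6) + f(2) + ...].
Sum ≈ 10.347.

10.347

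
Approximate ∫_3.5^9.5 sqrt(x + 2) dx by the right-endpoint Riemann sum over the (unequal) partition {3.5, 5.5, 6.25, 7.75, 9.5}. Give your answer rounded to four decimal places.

18.2497

Subinterval widths: 2, 0.75, 1.5, 1.75.
Right endpoints: 5.5, 6.25, 7.75, 9.5.
f(5.5) ≈ 2.7386, f(6.25) ≈ 2.8723, f(7.75) ≈ 3.1225, f(9.5) ≈ 3.3912.
Sum = Σ Δx_i · f(x_i).
Sum ≈ 18.2497.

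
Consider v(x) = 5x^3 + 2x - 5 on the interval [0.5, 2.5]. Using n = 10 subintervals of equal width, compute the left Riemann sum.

Δx = (2.5 − 0.5)/10 = 0.2.
Left endpoints: 0.5, 0.7, 0.9, 1.1, 1.3, 1.5, 1.7, 1.9, 2.1, 2.3.
v(0.5) = -3.375, v(0.7) = -1.885, v(0.9) = 0.445, v(1.1) = 3.855, v(1.3) = 8.585, v(1.5) = 14.875, v(1.7) = 22.965, v(1.9) = 33.095, v(2.1) = 45.505, v(2.3) = 60.435.
Sum = Δx · [v(0.5) + v(0.7) + v(0.9) + ...].
Sum = 36.9.

36.9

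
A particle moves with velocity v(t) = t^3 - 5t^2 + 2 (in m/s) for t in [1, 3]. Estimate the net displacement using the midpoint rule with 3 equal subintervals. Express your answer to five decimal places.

Δt = (3 − 1)/3 = 2/3.
Midpoints: 4/3, 2, 8/3.
v(4/3) = -122/27, v(2) = -10, v(8/3) = -394/27.
Sum = Δt · [v(4/3) + v(2) + v(8/3)].
Sum ≈ -19.40741.

-19.40741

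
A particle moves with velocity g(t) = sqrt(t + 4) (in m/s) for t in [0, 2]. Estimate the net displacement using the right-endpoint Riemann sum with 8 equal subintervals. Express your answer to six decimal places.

Δt = (2 − 0)/8 = 0.25.
Right endpoints: 0.25, 0.5, 0.75, 1, 1.25, 1.5, 1.75, 2.
g(0.25) ≈ 2.061553, g(0.5) ≈ 2.121320, g(0.75) ≈ 2.179449, g(1) ≈ 2.236068, g(1.25) ≈ 2.291288, g(1.5) ≈ 2.345208, g(1.75) ≈ 2.397916, g(2) ≈ 2.449490.
Sum = Δt · [g(0.25) + g(0.5) + g(0.75) + ...].
Sum ≈ 4.520573.

4.520573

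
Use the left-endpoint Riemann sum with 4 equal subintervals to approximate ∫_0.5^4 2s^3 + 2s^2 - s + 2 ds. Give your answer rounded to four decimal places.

Δs = (4 − 0.5)/4 = 0.875.
Left endpoints: 0.5, 1.375, 2.25, 3.125.
f(0.5) = 2.25, f(1.375) = 9.60546875, f(2.25) = 32.65625, f(3.125) = 79.44140625.
Sum = Δs · [f(0.5) + f(1.375) + f(2.25) + f(3.125)].
Sum ≈ 108.4590.

108.4590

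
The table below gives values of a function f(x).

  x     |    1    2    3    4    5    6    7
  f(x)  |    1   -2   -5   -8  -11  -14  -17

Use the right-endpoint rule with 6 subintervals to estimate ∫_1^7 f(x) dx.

Δx = 1.
Sum = 1·[(-2) + (-5) + (-8) + (-11) + (-14) + (-17)] = -57.

-57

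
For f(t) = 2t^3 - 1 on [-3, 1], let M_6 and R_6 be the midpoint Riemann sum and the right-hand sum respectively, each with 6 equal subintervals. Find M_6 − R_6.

-16

M_6 ≈ -43.1111111.
R_6 ≈ -27.1111111.
M_6 − R_6 = -16.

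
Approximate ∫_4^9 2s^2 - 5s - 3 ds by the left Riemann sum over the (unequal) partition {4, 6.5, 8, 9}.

Subinterval widths: 2.5, 1.5, 1.
Left endpoints: 4, 6.5, 8.
f(4) = 9, f(6.5) = 49, f(8) = 85.
Sum = Σ Δs_i · f(s_i).
Sum = 181.

181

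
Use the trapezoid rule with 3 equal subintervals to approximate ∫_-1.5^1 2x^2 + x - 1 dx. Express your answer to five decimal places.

0.37037

Δx = (1 − (-1.5))/3 = 5/6.
f(-1.5) = 2, f(-2/3) = -7/9, f(1/6) = -7/9, f(1) = 2.
T_3 = (Δx/2)·[f(x_0) + 2f(x_1) + 2f(x_2) + f(x_3)].
Sum ≈ 0.37037.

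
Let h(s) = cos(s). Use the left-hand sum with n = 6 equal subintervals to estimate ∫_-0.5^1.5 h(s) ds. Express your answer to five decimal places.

1.59769

Δs = (1.5 − (-0.5))/6 = 1/3.
Left endpoints: -0.5, -1/6, 1/6, 0.5, 5/6, 7/6.
h(-0.5) ≈ 0.87758, h(-1/6) ≈ 0.98614, h(1/6) ≈ 0.98614, h(0.5) ≈ 0.87758, h(5/6) ≈ 0.67241, h(7/6) ≈ 0.39322.
Sum = Δs · [h(-0.5) + h(-1/6) + h(1/6) + ...].
Sum ≈ 1.59769.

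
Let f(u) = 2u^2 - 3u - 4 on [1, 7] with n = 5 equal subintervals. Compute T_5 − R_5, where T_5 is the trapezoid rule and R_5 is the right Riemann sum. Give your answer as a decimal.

T_5 = 134.88.
R_5 = 181.68.
T_5 − R_5 = -46.8.

-46.8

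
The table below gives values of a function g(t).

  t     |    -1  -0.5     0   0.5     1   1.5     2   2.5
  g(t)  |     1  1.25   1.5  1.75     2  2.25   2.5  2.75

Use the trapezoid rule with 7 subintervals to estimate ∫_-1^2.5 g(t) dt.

Δt = 0.5.
T_7 = (0.5/2)·[1 + 2·1.25 + 2·1.5 + 2·1.75 + 2·2 + 2·2.25 + 2·2.5 + 2.75] = 6.5625.

6.5625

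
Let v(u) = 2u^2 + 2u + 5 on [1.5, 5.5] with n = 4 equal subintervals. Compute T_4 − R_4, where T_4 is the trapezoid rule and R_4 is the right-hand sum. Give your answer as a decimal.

-32

T_4 = 158.
R_4 = 190.
T_4 − R_4 = -32.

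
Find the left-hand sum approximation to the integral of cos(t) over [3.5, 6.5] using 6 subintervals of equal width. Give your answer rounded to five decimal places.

Δt = (6.5 − 3.5)/6 = 0.5.
Left endpoints: 3.5, 4, 4.5, 5, 5.5, 6.
f(3.5) ≈ -0.93646, f(4) ≈ -0.65364, f(4.5) ≈ -0.21080, f(5) ≈ 0.28366, f(5.5) ≈ 0.70867, f(6) ≈ 0.96017.
Sum = Δt · [f(3.5) + f(4) + f(4.5) + ...].
Sum ≈ 0.07580.

0.07580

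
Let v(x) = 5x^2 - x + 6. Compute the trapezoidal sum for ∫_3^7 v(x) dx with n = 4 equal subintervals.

534

Δx = (7 − 3)/4 = 1.
v(3) = 48, v(4) = 82, v(5) = 126, v(6) = 180, v(7) = 244.
T_4 = (Δx/2)·[v(x_0) + 2v(x_1) + 2v(x_2) + 2v(x_3) + v(x_4)].
Sum = 534.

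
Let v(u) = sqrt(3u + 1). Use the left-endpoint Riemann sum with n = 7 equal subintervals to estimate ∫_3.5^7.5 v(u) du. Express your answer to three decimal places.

16.230

Δu = (7.5 − 3.5)/7 = 4/7.
Left endpoints: 3.5, 57/14, 65/14, 73/14, 81/14, 89/14, 97/14.
v(3.5) ≈ 3.391, v(57/14) ≈ 3.635, v(65/14) ≈ 3.864, v(73/14) ≈ 4.080, v(81/14) ≈ 4.285, v(89/14) ≈ 4.480, v(97/14) ≈ 4.668.
Sum = Δu · [v(3.5) + v(57/14) + v(65/14) + ...].
Sum ≈ 16.230.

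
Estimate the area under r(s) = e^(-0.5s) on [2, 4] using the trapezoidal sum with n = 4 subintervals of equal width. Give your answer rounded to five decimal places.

Δs = (4 − 2)/4 = 0.5.
r(2) ≈ 0.36788, r(2.5) ≈ 0.28650, r(3) ≈ 0.22313, r(3.5) ≈ 0.17377, r(4) ≈ 0.13534.
T_4 = (Δs/2)·[r(s_0) + 2r(s_1) + 2r(s_2) + 2r(s_3) + r(s_4)].
Sum ≈ 0.46751.

0.46751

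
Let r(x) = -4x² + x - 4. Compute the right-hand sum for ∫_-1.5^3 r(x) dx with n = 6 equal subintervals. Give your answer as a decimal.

Δx = (3 − (-1.5))/6 = 0.75.
Right endpoints: -0.75, 0, 0.75, 1.5, 2.25, 3.
r(-0.75) = -7, r(0) = -4, r(0.75) = -5.5, r(1.5) = -11.5, r(2.25) = -22, r(3) = -37.
Sum = Δx · [r(-0.75) + r(0) + r(0.75) + ...].
Sum = -65.25.

-65.25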